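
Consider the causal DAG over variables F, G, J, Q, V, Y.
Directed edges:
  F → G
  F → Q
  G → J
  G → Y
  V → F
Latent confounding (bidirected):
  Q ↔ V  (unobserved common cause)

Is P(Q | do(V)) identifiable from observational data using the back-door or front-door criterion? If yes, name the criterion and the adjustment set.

P(Q|do(V)): frontdoor, adjust for {F}.

desc(V)\{V}={F,G,J,Q,Y}; candidates ⊆ {—}.
V↔Q: latent back-door arc(s) into V.
size 0: {}; under {} V still reaches {Q} ∋ Q.
V↔Q cannot be blocked by any observed set — no back-door set.
{F}: (i) intercepts every directed V→Q path; (ii) no back-door V→{F}; (iii) {V} blocks every back-door {F}→Q. Front-door holds.
P(Q|do(V)) = Σ_{F} P(F|V) Σ_{V'} P(Q|F,V')P(V').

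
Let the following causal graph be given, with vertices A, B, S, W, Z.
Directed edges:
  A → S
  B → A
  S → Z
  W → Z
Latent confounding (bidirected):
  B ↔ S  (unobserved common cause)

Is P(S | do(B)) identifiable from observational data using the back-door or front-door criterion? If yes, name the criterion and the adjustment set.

desc(B)\{B}={A,S,Z}; candidates ⊆ {W}.
B↔S: latent back-door arc(s) into B.
size 0: {}; under {} B still reaches {S,Z} ∋ S.
size 1: {W}; under {W} B still reaches {S,Z} ∋ S.
B↔S cannot be blocked by any observed set — no back-door set.
{A}: (i) intercepts every directed B→S path; (ii) no back-door B→{A}; (iii) {B} blocks every back-door {A}→S. Front-door holds.
P(S|do(B)) = Σ_{A} P(A|B) Σ_{B'} P(S|A,B')P(B').

P(S|do(B)): frontdoor, adjust for {A}.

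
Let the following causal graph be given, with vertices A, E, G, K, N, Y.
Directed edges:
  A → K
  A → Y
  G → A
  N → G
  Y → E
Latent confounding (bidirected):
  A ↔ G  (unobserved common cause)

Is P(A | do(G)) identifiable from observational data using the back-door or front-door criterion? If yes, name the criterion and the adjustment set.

desc(G)\{G}={A,E,K,Y}; candidates ⊆ {N}.
G↔A: latent back-door arc(s) into G.
size 0: {}; under {} G still reaches {A,E,K,N,Y} ∋ A.
size 1: {N}; under {N} G still reaches {A,E,K,Y} ∋ A.
G↔A cannot be blocked by any observed set — no back-door set.
No mediator lies on a directed G→…→A path.
Neither criterion identifies P(A|do(G)) in this graph.

P(A|do(G)): not identifiable (no BD/FD set).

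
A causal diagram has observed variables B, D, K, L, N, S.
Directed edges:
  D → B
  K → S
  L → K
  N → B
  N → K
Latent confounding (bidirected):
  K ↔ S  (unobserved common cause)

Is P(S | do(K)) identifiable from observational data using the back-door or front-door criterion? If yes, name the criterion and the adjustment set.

desc(K)\{K}={S}; candidates ⊆ {B,D,L,N}.
K↔S: latent back-door arc(s) into K.
size 0: {}; under {} K still reaches {B,L,N,S} ∋ S.
size 1: {B}, {D}, {L} …(+1); under {B} K still reaches {D,L,N,S} ∋ S.
size 2: {B,D}, {B,L}, {B,N} …(+3); under {B,D} K still reaches {L,N,S} ∋ S.
K↔S cannot be blocked by any observed set — no back-door set.
No mediator lies on a directed K→…→S path.
Neither criterion identifies P(S|do(K)) in this graph.

P(S|do(K)): not identifiable (no BD/FD set).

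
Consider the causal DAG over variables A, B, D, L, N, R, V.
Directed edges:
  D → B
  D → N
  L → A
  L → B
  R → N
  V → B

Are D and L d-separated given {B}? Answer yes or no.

Bayes-Ball from D | {B} reaches {A,L,N,V}.
L ∈ reach(D|{B}) ⇒ D ⊥̸ L | {B}.

No — D and L are d-connected given {B}.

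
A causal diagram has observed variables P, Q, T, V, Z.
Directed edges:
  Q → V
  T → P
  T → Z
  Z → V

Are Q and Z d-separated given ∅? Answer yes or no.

Yes — Q ⊥ Z | ∅.

Bayes-Ball from Q | ∅ reaches {V}.
Z ∉ reach(Q|∅) ⇒ Q ⊥ Z | ∅.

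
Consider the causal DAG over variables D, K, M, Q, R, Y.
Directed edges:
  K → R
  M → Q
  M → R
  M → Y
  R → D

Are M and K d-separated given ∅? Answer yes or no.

Bayes-Ball from M | ∅ reaches {D,Q,R,Y}.
K ∉ reach(M|∅) ⇒ M ⊥ K | ∅.

Yes — M ⊥ K | ∅.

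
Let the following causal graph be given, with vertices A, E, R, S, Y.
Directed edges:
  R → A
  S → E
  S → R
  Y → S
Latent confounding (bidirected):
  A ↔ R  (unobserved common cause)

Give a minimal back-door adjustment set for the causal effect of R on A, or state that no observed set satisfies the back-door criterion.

R→A: no observed back-door set.

desc(R)\{R}={A}; candidates ⊆ {E,S,Y}.
R↔A: latent back-door arc(s) into R.
size 0: {}; under {} R still reaches {A,E,S,Y} ∋ A.
size 1: {E}, {S}, {Y}; under {E} R still reaches {A,S,Y} ∋ A.
size 2: {E,S}, {E,Y}, {S,Y}; under {E,S} R still reaches {A} ∋ A.
R↔A cannot be blocked by any observed set — no back-door set.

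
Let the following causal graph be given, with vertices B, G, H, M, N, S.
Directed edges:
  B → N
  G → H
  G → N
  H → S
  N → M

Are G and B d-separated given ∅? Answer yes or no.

Yes — G ⊥ B | ∅.

Bayes-Ball from G | ∅ reaches {H,M,N,S}.
B ∉ reach(G|∅) ⇒ G ⊥ B | ∅.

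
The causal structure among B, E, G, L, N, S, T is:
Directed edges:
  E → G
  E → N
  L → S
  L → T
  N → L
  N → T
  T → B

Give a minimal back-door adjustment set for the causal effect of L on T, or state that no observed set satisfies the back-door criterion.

desc(L)\{L}={B,S,T}; candidates ⊆ {E,G,N}.
size 0: {}; under {} L still reaches {B,E,G,N,T} ∋ T.
{N}: L⊥T given {N} in G with L→· removed — back-door holds.

L→T: minimal back-door set {N}.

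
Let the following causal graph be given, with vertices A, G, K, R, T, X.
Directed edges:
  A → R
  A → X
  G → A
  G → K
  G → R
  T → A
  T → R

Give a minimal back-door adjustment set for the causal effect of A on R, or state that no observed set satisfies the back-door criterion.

desc(A)\{A}={R,X}; candidates ⊆ {G,K,T}.
size 0: {}; under {} A still reaches {G,K,R,T} ∋ R.
size 1: {G}, {K}, {T}; under {G} A still reaches {R,T} ∋ R.
{G,T}: A⊥R given {G,T} in G with A→· removed — back-door holds.

A→R: minimal back-door set {G, T}.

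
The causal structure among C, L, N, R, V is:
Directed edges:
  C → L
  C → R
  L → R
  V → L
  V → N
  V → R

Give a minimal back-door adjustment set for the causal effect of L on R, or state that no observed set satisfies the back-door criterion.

L→R: minimal back-door set {C, V}.

desc(L)\{L}={R}; candidates ⊆ {C,N,V}.
size 0: {}; under {} L still reaches {C,N,R,V} ∋ R.
size 1: {C}, {N}, {V}; under {C} L still reaches {N,R,V} ∋ R.
{C,V}: L⊥R given {C,V} in G with L→· removed — back-door holds.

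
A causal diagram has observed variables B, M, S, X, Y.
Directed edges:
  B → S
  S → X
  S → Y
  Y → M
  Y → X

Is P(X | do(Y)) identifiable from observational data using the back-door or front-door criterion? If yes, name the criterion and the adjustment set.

desc(Y)\{Y}={M,X}; candidates ⊆ {B,S}.
size 0: {}; under {} Y still reaches {B,S,X} ∋ X.
{S}: Y⊥X given {S} in G with Y→· removed — back-door holds.
P(X|do(Y)) = Σ_{S} P(X|Y,S)·P(S).

P(X|do(Y)): backdoor, adjust for {S}.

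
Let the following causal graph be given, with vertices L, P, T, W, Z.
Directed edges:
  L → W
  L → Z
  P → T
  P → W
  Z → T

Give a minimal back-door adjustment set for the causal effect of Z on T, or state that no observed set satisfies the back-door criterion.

Z→T: minimal back-door set ∅.

desc(Z)\{Z}={T}; candidates ⊆ {L,P,W}.
∅: Z⊥T given ∅ in G with Z→· removed — back-door holds.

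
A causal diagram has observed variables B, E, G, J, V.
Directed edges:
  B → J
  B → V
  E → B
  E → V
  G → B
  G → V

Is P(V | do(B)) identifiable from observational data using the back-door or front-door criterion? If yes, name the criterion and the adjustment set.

desc(B)\{B}={J,V}; candidates ⊆ {E,G}.
size 0: {}; under {} B still reaches {E,G,V} ∋ V.
size 1: {E}, {G}; under {E} B still reaches {G,V} ∋ V.
{E,G}: B⊥V given {E,G} in G with B→· removed — back-door holds.
P(V|do(B)) = Σ_{E,G} P(V|B,E,G)·P(E,G).

P(V|do(B)): backdoor, adjust for {E, G}.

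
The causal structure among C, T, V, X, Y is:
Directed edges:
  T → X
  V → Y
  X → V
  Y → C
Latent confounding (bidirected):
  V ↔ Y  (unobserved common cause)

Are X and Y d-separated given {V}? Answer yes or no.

No — X and Y are d-connected given {V}.

Bayes-Ball from X | {V} reaches {C,T,Y}.
Y ∈ reach(X|{V}) ⇒ X ⊥̸ Y | {V}.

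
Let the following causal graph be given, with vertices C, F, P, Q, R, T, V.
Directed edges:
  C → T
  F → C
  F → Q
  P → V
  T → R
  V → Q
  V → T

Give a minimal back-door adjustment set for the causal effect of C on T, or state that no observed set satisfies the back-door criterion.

C→T: minimal back-door set ∅.

desc(C)\{C}={R,T}; candidates ⊆ {F,P,Q,V}.
∅: C⊥T given ∅ in G with C→· removed — back-door holds.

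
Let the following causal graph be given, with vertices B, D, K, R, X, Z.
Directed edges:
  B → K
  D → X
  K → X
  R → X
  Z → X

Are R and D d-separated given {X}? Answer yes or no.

No — R and D are d-connected given {X}.

Bayes-Ball from R | {X} reaches {B,D,K,Z}.
D ∈ reach(R|{X}) ⇒ R ⊥̸ D | {X}.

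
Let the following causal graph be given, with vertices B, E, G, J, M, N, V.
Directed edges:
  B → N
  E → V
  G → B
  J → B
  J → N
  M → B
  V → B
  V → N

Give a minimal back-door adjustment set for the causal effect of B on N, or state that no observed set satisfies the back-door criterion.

B→N: minimal back-door set {J, V}.

desc(B)\{B}={N}; candidates ⊆ {E,G,J,M,V}.
size 0: {}; under {} B still reaches {E,G,J,M,N,V} ∋ N.
size 1: {E}, {G}, {J} …(+2); under {E} B still reaches {G,J,M,N,V} ∋ N.
{J,V}: B⊥N given {J,V} in G with B→· removed — back-door holds.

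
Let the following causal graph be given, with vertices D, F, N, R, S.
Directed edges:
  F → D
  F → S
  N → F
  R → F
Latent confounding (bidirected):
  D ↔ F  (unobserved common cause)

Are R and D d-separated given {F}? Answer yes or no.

No — R and D are d-connected given {F}.

Bayes-Ball from R | {F} reaches {D,N}.
D ∈ reach(R|{F}) ⇒ R ⊥̸ D | {F}.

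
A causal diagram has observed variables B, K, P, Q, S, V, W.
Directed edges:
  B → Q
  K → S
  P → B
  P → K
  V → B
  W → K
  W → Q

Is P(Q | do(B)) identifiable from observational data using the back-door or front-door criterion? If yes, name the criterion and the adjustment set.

desc(B)\{B}={Q}; candidates ⊆ {K,P,S,V,W}.
∅: B⊥Q given ∅ in G with B→· removed — back-door holds.
P(Q|do(B)) = P(Q|B) — no adjustment needed.

P(Q|do(B)): backdoor, adjust for ∅.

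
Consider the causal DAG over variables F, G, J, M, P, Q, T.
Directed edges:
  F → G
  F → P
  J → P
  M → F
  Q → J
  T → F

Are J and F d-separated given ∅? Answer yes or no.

Yes — J ⊥ F | ∅.

Bayes-Ball from J | ∅ reaches {P,Q}.
F ∉ reach(J|∅) ⇒ J ⊥ F | ∅.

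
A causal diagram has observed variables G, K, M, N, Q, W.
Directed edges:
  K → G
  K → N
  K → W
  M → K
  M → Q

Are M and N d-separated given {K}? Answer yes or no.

Yes — M ⊥ N | {K}.

Bayes-Ball from M | {K} reaches {Q}.
N ∉ reach(M|{K}) ⇒ M ⊥ N | {K}.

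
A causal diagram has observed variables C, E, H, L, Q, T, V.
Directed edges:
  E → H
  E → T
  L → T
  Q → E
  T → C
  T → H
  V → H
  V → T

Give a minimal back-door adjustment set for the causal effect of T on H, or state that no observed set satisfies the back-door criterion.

T→H: minimal back-door set {E, V}.

desc(T)\{T}={C,H}; candidates ⊆ {E,L,Q,V}.
size 0: {}; under {} T still reaches {E,H,L,Q,V} ∋ H.
size 1: {E}, {L}, {Q} …(+1); under {E} T still reaches {H,L,V} ∋ H.
{E,V}: T⊥H given {E,V} in G with T→· removed — back-door holds.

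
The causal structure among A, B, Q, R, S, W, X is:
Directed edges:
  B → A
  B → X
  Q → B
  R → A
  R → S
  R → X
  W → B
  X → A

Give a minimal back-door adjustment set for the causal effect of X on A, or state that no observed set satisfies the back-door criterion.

desc(X)\{X}={A}; candidates ⊆ {B,Q,R,S,W}.
size 0: {}; under {} X still reaches {A,B,Q,R,S,W} ∋ A.
size 1: {B}, {Q}, {R} …(+2); under {B} X still reaches {A,R,S} ∋ A.
{B,R}: X⊥A given {B,R} in G with X→· removed — back-door holds.

X→A: minimal back-door set {B, R}.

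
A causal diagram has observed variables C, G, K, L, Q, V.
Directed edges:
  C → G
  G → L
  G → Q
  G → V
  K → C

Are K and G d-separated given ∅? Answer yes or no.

No — K and G are d-connected given ∅.

Bayes-Ball from K | ∅ reaches {C,G,L,Q,V}.
G ∈ reach(K|∅) ⇒ K ⊥̸ G | ∅.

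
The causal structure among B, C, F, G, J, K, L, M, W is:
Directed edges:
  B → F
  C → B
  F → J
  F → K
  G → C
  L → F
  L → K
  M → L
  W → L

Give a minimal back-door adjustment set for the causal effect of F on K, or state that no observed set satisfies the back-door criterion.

F→K: minimal back-door set {L}.

desc(F)\{F}={J,K}; candidates ⊆ {B,C,G,L,M,W}.
size 0: {}; under {} F still reaches {B,C,G,K,L,M,W} ∋ K.
{L}: F⊥K given {L} in G with F→· removed — back-door holds.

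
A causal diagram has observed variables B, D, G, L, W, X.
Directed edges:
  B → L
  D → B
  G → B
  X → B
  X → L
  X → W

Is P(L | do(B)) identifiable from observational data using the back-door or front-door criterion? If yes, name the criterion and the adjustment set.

P(L|do(B)): backdoor, adjust for {X}.

desc(B)\{B}={L}; candidates ⊆ {D,G,W,X}.
size 0: {}; under {} B still reaches {D,G,L,W,X} ∋ L.
{X}: B⊥L given {X} in G with B→· removed — back-door holds.
P(L|do(B)) = Σ_{X} P(L|B,X)·P(X).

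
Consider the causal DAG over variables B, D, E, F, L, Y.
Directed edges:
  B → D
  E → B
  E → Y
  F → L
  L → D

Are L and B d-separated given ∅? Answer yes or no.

Yes — L ⊥ B | ∅.

Bayes-Ball from L | ∅ reaches {D,F}.
B ∉ reach(L|∅) ⇒ L ⊥ B | ∅.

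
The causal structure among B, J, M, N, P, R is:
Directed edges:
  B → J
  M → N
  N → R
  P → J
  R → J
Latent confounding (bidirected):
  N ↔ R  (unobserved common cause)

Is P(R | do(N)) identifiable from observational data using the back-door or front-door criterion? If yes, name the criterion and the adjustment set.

P(R|do(N)): not identifiable (no BD/FD set).

desc(N)\{N}={J,R}; candidates ⊆ {B,M,P}.
N↔R: latent back-door arc(s) into N.
size 0: {}; under {} N still reaches {J,M,R} ∋ R.
size 1: {B}, {M}, {P}; under {B} N still reaches {J,M,R} ∋ R.
size 2: {B,M}, {B,P}, {M,P}; under {B,M} N still reaches {J,R} ∋ R.
N↔R cannot be blocked by any observed set — no back-door set.
No mediator lies on a directed N→…→R path.
Neither criterion identifies P(R|do(N)) in this graph.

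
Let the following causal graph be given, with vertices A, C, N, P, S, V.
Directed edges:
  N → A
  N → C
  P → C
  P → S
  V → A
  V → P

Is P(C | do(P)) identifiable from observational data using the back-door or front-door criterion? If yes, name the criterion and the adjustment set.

desc(P)\{P}={C,S}; candidates ⊆ {A,N,V}.
∅: P⊥C given ∅ in G with P→· removed — back-door holds.
P(C|do(P)) = P(C|P) — no adjustment needed.

P(C|do(P)): backdoor, adjust for ∅.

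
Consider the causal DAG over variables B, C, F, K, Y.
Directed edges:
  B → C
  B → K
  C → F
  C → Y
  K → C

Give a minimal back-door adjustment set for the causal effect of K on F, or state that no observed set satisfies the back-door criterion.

desc(K)\{K}={C,F,Y}; candidates ⊆ {B}.
size 0: {}; under {} K still reaches {B,C,F,Y} ∋ F.
{B}: K⊥F given {B} in G with K→· removed — back-door holds.

K→F: minimal back-door set {B}.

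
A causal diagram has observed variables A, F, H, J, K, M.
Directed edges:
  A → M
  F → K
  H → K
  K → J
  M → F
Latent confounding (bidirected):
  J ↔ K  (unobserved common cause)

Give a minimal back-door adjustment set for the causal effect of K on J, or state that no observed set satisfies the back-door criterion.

K→J: no observed back-door set.

desc(K)\{K}={J}; candidates ⊆ {A,F,H,M}.
K↔J: latent back-door arc(s) into K.
size 0: {}; under {} K still reaches {A,F,H,J,M} ∋ J.
size 1: {A}, {F}, {H} …(+1); under {A} K still reaches {F,H,J,M} ∋ J.
size 2: {A,F}, {A,H}, {A,M} …(+3); under {A,F} K still reaches {H,J} ∋ J.
K↔J cannot be blocked by any observed set — no back-door set.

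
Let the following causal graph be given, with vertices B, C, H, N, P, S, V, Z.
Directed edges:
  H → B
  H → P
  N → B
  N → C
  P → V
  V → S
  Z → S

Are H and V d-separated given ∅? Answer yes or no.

Bayes-Ball from H | ∅ reaches {B,P,S,V}.
V ∈ reach(H|∅) ⇒ H ⊥̸ V | ∅.

No — H and V are d-connected given ∅.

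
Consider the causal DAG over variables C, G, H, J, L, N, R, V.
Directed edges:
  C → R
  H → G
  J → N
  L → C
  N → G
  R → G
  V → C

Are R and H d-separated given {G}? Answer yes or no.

Bayes-Ball from R | {G} reaches {C,H,J,L,N,V}.
H ∈ reach(R|{G}) ⇒ R ⊥̸ H | {G}.

No — R and H are d-connected given {G}.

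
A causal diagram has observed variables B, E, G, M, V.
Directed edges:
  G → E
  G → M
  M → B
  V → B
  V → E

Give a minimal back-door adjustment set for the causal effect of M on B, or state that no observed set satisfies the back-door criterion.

desc(M)\{M}={B}; candidates ⊆ {E,G,V}.
∅: M⊥B given ∅ in G with M→· removed — back-door holds.

M→B: minimal back-door set ∅.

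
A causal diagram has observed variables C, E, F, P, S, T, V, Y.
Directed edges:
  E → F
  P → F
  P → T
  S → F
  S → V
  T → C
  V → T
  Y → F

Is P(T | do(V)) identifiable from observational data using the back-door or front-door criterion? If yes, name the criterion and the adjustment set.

desc(V)\{V}={C,T}; candidates ⊆ {E,F,P,S,Y}.
∅: V⊥T given ∅ in G with V→· removed — back-door holds.
P(T|do(V)) = P(T|V) — no adjustment needed.

P(T|do(V)): backdoor, adjust for ∅.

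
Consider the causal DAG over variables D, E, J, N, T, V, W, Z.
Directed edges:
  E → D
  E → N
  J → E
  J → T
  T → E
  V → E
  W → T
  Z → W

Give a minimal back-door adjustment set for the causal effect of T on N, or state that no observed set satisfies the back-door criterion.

T→N: minimal back-door set {J}.

desc(T)\{T}={D,E,N}; candidates ⊆ {J,V,W,Z}.
size 0: {}; under {} T still reaches {D,E,J,N,W,Z} ∋ N.
{J}: T⊥N given {J} in G with T→· removed — back-door holds.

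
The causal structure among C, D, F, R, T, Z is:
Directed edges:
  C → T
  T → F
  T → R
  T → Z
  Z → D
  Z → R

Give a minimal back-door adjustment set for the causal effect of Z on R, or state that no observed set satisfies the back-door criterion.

desc(Z)\{Z}={D,R}; candidates ⊆ {C,F,T}.
size 0: {}; under {} Z still reaches {C,F,R,T} ∋ R.
{T}: Z⊥R given {T} in G with Z→· removed — back-door holds.

Z→R: minimal back-door set {T}.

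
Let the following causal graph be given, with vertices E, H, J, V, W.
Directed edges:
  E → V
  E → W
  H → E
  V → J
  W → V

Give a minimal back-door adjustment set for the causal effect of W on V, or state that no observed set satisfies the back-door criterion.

desc(W)\{W}={J,V}; candidates ⊆ {E,H}.
size 0: {}; under {} W still reaches {E,H,J,V} ∋ V.
{E}: W⊥V given {E} in G with W→· removed — back-door holds.

W→V: minimal back-door set {E}.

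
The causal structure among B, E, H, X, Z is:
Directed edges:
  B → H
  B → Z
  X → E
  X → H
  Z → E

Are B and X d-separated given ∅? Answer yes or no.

Bayes-Ball from B | ∅ reaches {E,H,Z}.
X ∉ reach(B|∅) ⇒ B ⊥ X | ∅.

Yes — B ⊥ X | ∅.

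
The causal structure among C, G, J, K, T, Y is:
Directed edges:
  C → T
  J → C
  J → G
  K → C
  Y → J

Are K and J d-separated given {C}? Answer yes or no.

No — K and J are d-connected given {C}.

Bayes-Ball from K | {C} reaches {G,J,Y}.
J ∈ reach(K|{C}) ⇒ K ⊥̸ J | {C}.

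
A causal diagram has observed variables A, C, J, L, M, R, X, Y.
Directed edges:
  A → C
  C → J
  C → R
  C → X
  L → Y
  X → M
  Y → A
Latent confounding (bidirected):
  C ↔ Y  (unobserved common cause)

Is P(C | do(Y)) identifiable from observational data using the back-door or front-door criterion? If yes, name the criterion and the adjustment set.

desc(Y)\{Y}={A,C,J,M,R,X}; candidates ⊆ {L}.
Y↔C: latent back-door arc(s) into Y.
size 0: {}; under {} Y still reaches {C,J,L,M,R,X} ∋ C.
size 1: {L}; under {L} Y still reaches {C,J,M,R,X} ∋ C.
Y↔C cannot be blocked by any observed set — no back-door set.
{A}: (i) intercepts every directed Y→C path; (ii) no back-door Y→{A}; (iii) {Y} blocks every back-door {A}→C. Front-door holds.
P(C|do(Y)) = Σ_{A} P(A|Y) Σ_{Y'} P(C|A,Y')P(Y').

P(C|do(Y)): frontdoor, adjust for {A}.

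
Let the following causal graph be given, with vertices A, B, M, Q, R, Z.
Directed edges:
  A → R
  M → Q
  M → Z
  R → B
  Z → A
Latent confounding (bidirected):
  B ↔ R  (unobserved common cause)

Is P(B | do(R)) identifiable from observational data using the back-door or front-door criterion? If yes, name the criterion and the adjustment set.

desc(R)\{R}={B}; candidates ⊆ {A,M,Q,Z}.
R↔B: latent back-door arc(s) into R.
size 0: {}; under {} R still reaches {A,B,M,Q,Z} ∋ B.
size 1: {A}, {M}, {Q} …(+1); under {A} R still reaches {B} ∋ B.
size 2: {A,M}, {A,Q}, {A,Z} …(+3); under {A,M} R still reaches {B} ∋ B.
R↔B cannot be blocked by any observed set — no back-door set.
No mediator lies on a directed R→…→B path.
Neither criterion identifies P(B|do(R)) in this graph.

P(B|do(R)): not identifiable (no BD/FD set).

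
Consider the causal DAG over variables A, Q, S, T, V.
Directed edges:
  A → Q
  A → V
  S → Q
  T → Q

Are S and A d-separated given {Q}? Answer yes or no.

No — S and A are d-connected given {Q}.

Bayes-Ball from S | {Q} reaches {A,T,V}.
A ∈ reach(S|{Q}) ⇒ S ⊥̸ A | {Q}.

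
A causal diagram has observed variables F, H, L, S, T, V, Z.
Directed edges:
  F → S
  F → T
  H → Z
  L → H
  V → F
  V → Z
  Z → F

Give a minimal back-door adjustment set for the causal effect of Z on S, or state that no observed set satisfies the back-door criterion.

desc(Z)\{Z}={F,S,T}; candidates ⊆ {H,L,V}.
size 0: {}; under {} Z still reaches {F,H,L,S,T,V} ∋ S.
{V}: Z⊥S given {V} in G with Z→· removed — back-door holds.

Z→S: minimal back-door set {V}.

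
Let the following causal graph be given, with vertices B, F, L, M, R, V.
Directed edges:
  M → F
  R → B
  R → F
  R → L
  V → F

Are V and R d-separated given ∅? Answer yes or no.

Bayes-Ball from V | ∅ reaches {F}.
R ∉ reach(V|∅) ⇒ V ⊥ R | ∅.

Yes — V ⊥ R | ∅.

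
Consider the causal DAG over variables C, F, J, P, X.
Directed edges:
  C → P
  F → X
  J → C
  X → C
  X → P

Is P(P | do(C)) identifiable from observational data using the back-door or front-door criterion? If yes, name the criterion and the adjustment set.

P(P|do(C)): backdoor, adjust for {X}.

desc(C)\{C}={P}; candidates ⊆ {F,J,X}.
size 0: {}; under {} C still reaches {F,J,P,X} ∋ P.
{X}: C⊥P given {X} in G with C→· removed — back-door holds.
P(P|do(C)) = Σ_{X} P(P|C,X)·P(X).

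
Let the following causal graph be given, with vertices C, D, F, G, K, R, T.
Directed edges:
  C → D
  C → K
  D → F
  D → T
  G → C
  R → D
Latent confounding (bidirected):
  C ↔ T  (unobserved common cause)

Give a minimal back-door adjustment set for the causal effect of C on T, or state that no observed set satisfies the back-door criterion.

C→T: no observed back-door set.

desc(C)\{C}={D,F,K,T}; candidates ⊆ {G,R}.
C↔T: latent back-door arc(s) into C.
size 0: {}; under {} C still reaches {G,T} ∋ T.
size 1: {G}, {R}; under {G} C still reaches {T} ∋ T.
size 2: {G,R}; under {G,R} C still reaches {T} ∋ T.
C↔T cannot be blocked by any observed set — no back-door set.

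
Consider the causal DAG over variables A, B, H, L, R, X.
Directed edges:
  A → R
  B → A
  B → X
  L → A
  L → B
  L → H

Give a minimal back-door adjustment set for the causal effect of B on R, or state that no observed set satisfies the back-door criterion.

B→R: minimal back-door set {L}.

desc(B)\{B}={A,R,X}; candidates ⊆ {H,L}.
size 0: {}; under {} B still reaches {A,H,L,R} ∋ R.
{L}: B⊥R given {L} in G with B→· removed — back-door holds.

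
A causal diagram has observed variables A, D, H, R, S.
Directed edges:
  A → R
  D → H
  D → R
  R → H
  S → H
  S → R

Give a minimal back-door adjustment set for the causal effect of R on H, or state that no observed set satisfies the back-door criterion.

desc(R)\{R}={H}; candidates ⊆ {A,D,S}.
size 0: {}; under {} R still reaches {A,D,H,S} ∋ H.
size 1: {A}, {D}, {S}; under {A} R still reaches {D,H,S} ∋ H.
{D,S}: R⊥H given {D,S} in G with R→· removed — back-door holds.

R→H: minimal back-door set {D, S}.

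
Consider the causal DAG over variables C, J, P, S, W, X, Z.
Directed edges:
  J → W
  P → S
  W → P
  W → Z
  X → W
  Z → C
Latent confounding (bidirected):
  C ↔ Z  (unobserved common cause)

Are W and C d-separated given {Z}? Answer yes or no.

Bayes-Ball from W | {Z} reaches {C,J,P,S,X}.
C ∈ reach(W|{Z}) ⇒ W ⊥̸ C | {Z}.

No — W and C are d-connected given {Z}.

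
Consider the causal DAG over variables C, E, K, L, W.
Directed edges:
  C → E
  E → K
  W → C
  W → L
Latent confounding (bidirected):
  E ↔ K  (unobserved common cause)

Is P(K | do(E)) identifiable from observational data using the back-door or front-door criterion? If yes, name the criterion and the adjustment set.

P(K|do(E)): not identifiable (no BD/FD set).

desc(E)\{E}={K}; candidates ⊆ {C,L,W}.
E↔K: latent back-door arc(s) into E.
size 0: {}; under {} E still reaches {C,K,L,W} ∋ K.
size 1: {C}, {L}, {W}; under {C} E still reaches {K} ∋ K.
size 2: {C,L}, {C,W}, {L,W}; under {C,L} E still reaches {K} ∋ K.
E↔K cannot be blocked by any observed set — no back-door set.
No mediator lies on a directed E→…→K path.
Neither criterion identifies P(K|do(E)) in this graph.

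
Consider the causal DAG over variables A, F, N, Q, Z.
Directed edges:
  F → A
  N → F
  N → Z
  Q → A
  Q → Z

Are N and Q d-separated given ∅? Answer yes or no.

Yes — N ⊥ Q | ∅.

Bayes-Ball from N | ∅ reaches {A,F,Z}.
Q ∉ reach(N|∅) ⇒ N ⊥ Q | ∅.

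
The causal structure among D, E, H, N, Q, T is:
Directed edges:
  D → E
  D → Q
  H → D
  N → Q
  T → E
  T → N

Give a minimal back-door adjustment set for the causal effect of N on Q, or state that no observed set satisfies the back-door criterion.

desc(N)\{N}={Q}; candidates ⊆ {D,E,H,T}.
∅: N⊥Q given ∅ in G with N→· removed — back-door holds.

N→Q: minimal back-door set ∅.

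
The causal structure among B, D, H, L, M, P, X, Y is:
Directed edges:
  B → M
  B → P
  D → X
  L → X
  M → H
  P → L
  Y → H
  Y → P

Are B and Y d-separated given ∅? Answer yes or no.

Yes — B ⊥ Y | ∅.

Bayes-Ball from B | ∅ reaches {H,L,M,P,X}.
Y ∉ reach(B|∅) ⇒ B ⊥ Y | ∅.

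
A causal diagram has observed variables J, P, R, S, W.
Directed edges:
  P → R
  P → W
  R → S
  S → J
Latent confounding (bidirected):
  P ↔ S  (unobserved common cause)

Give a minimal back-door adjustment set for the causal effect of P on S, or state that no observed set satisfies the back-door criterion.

desc(P)\{P}={J,R,S,W}; candidates ⊆ {—}.
P↔S: latent back-door arc(s) into P.
size 0: {}; under {} P still reaches {J,S} ∋ S.
P↔S cannot be blocked by any observed set — no back-door set.

P→S: no observed back-door set.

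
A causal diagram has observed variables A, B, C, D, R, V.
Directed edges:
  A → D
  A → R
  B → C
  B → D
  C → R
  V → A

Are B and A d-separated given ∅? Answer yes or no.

Bayes-Ball from B | ∅ reaches {C,D,R}.
A ∉ reach(B|∅) ⇒ B ⊥ A | ∅.

Yes — B ⊥ A | ∅.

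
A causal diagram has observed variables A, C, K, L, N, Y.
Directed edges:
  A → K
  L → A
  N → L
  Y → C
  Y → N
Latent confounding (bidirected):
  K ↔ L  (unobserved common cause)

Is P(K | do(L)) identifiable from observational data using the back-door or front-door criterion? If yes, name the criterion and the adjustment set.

P(K|do(L)): frontdoor, adjust for {A}.

desc(L)\{L}={A,K}; candidates ⊆ {C,N,Y}.
L↔K: latent back-door arc(s) into L.
size 0: {}; under {} L still reaches {C,K,N,Y} ∋ K.
size 1: {C}, {N}, {Y}; under {C} L still reaches {K,N,Y} ∋ K.
size 2: {C,N}, {C,Y}, {N,Y}; under {C,N} L still reaches {K} ∋ K.
L↔K cannot be blocked by any observed set — no back-door set.
{A}: (i) intercepts every directed L→K path; (ii) no back-door L→{A}; (iii) {L} blocks every back-door {A}→K. Front-door holds.
P(K|do(L)) = Σ_{A} P(A|L) Σ_{L'} P(K|A,L')P(L').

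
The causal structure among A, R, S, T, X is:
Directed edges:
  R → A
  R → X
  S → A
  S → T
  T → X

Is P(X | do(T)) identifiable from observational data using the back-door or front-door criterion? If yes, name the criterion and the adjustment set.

desc(T)\{T}={X}; candidates ⊆ {A,R,S}.
∅: T⊥X given ∅ in G with T→· removed — back-door holds.
P(X|do(T)) = P(X|T) — no adjustment needed.

P(X|do(T)): backdoor, adjust for ∅.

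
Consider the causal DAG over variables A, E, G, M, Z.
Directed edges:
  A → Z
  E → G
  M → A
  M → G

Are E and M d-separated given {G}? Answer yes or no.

No — E and M are d-connected given {G}.

Bayes-Ball from E | {G} reaches {A,M,Z}.
M ∈ reach(E|{G}) ⇒ E ⊥̸ M | {G}.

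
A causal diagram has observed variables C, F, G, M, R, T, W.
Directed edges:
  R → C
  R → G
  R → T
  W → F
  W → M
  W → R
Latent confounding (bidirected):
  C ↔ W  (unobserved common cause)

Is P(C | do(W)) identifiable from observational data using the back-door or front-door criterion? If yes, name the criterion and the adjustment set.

P(C|do(W)): frontdoor, adjust for {R}.

desc(W)\{W}={C,F,G,M,R,T}; candidates ⊆ {—}.
W↔C: latent back-door arc(s) into W.
size 0: {}; under {} W still reaches {C} ∋ C.
W↔C cannot be blocked by any observed set — no back-door set.
{R}: (i) intercepts every directed W→C path; (ii) no back-door W→{R}; (iii) {W} blocks every back-door {R}→C. Front-door holds.
P(C|do(W)) = Σ_{R} P(R|W) Σ_{W'} P(C|R,W')P(W').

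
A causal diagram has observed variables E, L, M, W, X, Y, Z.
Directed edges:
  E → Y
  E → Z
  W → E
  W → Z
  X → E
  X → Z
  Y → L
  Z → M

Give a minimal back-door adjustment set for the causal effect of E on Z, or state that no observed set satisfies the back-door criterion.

desc(E)\{E}={L,M,Y,Z}; candidates ⊆ {W,X}.
size 0: {}; under {} E still reaches {M,W,X,Z} ∋ Z.
size 1: {W}, {X}; under {W} E still reaches {M,X,Z} ∋ Z.
{W,X}: E⊥Z given {W,X} in G with E→· removed — back-door holds.

E→Z: minimal back-door set {W, X}.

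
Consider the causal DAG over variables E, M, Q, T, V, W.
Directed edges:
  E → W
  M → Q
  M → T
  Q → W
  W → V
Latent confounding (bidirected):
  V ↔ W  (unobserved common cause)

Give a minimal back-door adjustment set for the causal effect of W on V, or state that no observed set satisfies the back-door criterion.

desc(W)\{W}={V}; candidates ⊆ {E,M,Q,T}.
W↔V: latent back-door arc(s) into W.
size 0: {}; under {} W still reaches {E,M,Q,T,V} ∋ V.
size 1: {E}, {M}, {Q} …(+1); under {E} W still reaches {M,Q,T,V} ∋ V.
size 2: {E,M}, {E,Q}, {E,T} …(+3); under {E,M} W still reaches {Q,V} ∋ V.
W↔V cannot be blocked by any observed set — no back-door set.

W→V: no observed back-door set.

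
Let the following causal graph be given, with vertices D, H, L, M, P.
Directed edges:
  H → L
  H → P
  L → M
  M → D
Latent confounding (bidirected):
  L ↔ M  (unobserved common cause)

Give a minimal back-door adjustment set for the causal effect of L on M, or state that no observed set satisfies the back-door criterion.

desc(L)\{L}={D,M}; candidates ⊆ {H,P}.
L↔M: latent back-door arc(s) into L.
size 0: {}; under {} L still reaches {D,H,M,P} ∋ M.
size 1: {H}, {P}; under {H} L still reaches {D,M} ∋ M.
size 2: {H,P}; under {H,P} L still reaches {D,M} ∋ M.
L↔M cannot be blocked by any observed set — no back-door set.

L→M: no observed back-door set.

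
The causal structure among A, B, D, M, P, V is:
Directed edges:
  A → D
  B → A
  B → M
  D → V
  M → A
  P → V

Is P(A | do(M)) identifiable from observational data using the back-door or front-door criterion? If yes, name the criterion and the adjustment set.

desc(M)\{M}={A,D,V}; candidates ⊆ {B,P}.
size 0: {}; under {} M still reaches {A,B,D,V} ∋ A.
{B}: M⊥A given {B} in G with M→· removed — back-door holds.
P(A|do(M)) = Σ_{B} P(A|M,B)·P(B).

P(A|do(M)): backdoor, adjust for {B}.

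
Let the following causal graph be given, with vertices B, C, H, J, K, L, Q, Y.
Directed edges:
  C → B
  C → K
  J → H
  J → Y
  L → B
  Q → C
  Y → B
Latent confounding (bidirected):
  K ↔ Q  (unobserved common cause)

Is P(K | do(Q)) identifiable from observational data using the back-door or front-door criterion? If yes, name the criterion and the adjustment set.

desc(Q)\{Q}={B,C,K}; candidates ⊆ {H,J,L,Y}.
Q↔K: latent back-door arc(s) into Q.
size 0: {}; under {} Q still reaches {K} ∋ K.
size 1: {H}, {J}, {L} …(+1); under {H} Q still reaches {K} ∋ K.
size 2: {H,J}, {H,L}, {H,Y} …(+3); under {H,J} Q still reaches {K} ∋ K.
Q↔K cannot be blocked by any observed set — no back-door set.
{C}: (i) intercepts every directed Q→K path; (ii) no back-door Q→{C}; (iii) {Q} blocks every back-door {C}→K. Front-door holds.
P(K|do(Q)) = Σ_{C} P(C|Q) Σ_{Q'} P(K|C,Q')P(Q').

P(K|do(Q)): frontdoor, adjust for {C}.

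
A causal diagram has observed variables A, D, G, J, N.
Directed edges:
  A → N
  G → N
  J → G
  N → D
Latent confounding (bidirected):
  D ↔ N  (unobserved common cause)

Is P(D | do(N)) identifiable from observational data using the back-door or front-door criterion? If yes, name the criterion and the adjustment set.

desc(N)\{N}={D}; candidates ⊆ {A,G,J}.
N↔D: latent back-door arc(s) into N.
size 0: {}; under {} N still reaches {A,D,G,J} ∋ D.
size 1: {A}, {G}, {J}; under {A} N still reaches {D,G,J} ∋ D.
size 2: {A,G}, {A,J}, {G,J}; under {A,G} N still reaches {D} ∋ D.
N↔D cannot be blocked by any observed set — no back-door set.
No mediator lies on a directed N→…→D path.
Neither criterion identifies P(D|do(N)) in this graph.

P(D|do(N)): not identifiable (no BD/FD set).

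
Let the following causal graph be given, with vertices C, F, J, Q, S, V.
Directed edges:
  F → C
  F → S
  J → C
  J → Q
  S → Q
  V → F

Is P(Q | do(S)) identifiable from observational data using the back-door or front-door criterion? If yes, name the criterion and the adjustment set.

desc(S)\{S}={Q}; candidates ⊆ {C,F,J,V}.
∅: S⊥Q given ∅ in G with S→· removed — back-door holds.
P(Q|do(S)) = P(Q|S) — no adjustment needed.

P(Q|do(S)): backdoor, adjust for ∅.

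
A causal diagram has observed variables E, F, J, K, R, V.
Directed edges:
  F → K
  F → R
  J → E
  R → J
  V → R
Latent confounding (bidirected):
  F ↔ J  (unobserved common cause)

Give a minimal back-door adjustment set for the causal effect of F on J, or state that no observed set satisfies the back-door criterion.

F→J: no observed back-door set.

desc(F)\{F}={E,J,K,R}; candidates ⊆ {V}.
F↔J: latent back-door arc(s) into F.
size 0: {}; under {} F still reaches {E,J} ∋ J.
size 1: {V}; under {V} F still reaches {E,J} ∋ J.
F↔J cannot be blocked by any observed set — no back-door set.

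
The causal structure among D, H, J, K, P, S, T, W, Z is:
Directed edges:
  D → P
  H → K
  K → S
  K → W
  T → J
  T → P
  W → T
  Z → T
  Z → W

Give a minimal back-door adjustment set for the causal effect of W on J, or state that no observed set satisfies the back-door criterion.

W→J: minimal back-door set {Z}.

desc(W)\{W}={J,P,T}; candidates ⊆ {D,H,K,S,Z}.
size 0: {}; under {} W still reaches {H,J,K,P,S,T,Z} ∋ J.
{Z}: W⊥J given {Z} in G with W→· removed — back-door holds.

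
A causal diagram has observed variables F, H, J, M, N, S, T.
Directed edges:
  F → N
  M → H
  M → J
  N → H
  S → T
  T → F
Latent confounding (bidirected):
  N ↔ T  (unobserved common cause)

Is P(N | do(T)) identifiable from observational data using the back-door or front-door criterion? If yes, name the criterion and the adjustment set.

desc(T)\{T}={F,H,N}; candidates ⊆ {J,M,S}.
T↔N: latent back-door arc(s) into T.
size 0: {}; under {} T still reaches {H,N,S} ∋ N.
size 1: {J}, {M}, {S}; under {J} T still reaches {H,N,S} ∋ N.
size 2: {J,M}, {J,S}, {M,S}; under {J,M} T still reaches {H,N,S} ∋ N.
T↔N cannot be blocked by any observed set — no back-door set.
{F}: (i) intercepts every directed T→N path; (ii) no back-door T→{F}; (iii) {T} blocks every back-door {F}→N. Front-door holds.
P(N|do(T)) = Σ_{F} P(F|T) Σ_{T'} P(N|F,T')P(T').

P(N|do(T)): frontdoor, adjust for {F}.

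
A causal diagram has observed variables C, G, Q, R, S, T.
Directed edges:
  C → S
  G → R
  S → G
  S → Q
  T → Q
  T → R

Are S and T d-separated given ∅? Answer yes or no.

Bayes-Ball from S | ∅ reaches {C,G,Q,R}.
T ∉ reach(S|∅) ⇒ S ⊥ T | ∅.

Yes — S ⊥ T | ∅.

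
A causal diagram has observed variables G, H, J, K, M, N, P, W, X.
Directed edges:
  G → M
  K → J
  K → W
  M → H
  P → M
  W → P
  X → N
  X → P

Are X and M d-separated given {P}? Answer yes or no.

Bayes-Ball from X | {P} reaches {J,K,N,W}.
M ∉ reach(X|{P}) ⇒ X ⊥ M | {P}.

Yes — X ⊥ M | {P}.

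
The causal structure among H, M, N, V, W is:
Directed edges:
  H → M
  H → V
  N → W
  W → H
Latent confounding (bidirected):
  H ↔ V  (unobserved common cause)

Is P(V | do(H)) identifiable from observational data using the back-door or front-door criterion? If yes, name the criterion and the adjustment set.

desc(H)\{H}={M,V}; candidates ⊆ {N,W}.
H↔V: latent back-door arc(s) into H.
size 0: {}; under {} H still reaches {N,V,W} ∋ V.
size 1: {N}, {W}; under {N} H still reaches {V,W} ∋ V.
size 2: {N,W}; under {N,W} H still reaches {V} ∋ V.
H↔V cannot be blocked by any observed set — no back-door set.
No mediator lies on a directed H→…→V path.
Neither criterion identifies P(V|do(H)) in this graph.

P(V|do(H)): not identifiable (no BD/FD set).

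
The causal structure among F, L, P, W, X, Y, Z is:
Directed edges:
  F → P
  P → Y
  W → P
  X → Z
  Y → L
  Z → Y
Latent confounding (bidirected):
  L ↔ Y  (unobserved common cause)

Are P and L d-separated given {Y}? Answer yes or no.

Bayes-Ball from P | {Y} reaches {F,L,W,X,Z}.
L ∈ reach(P|{Y}) ⇒ P ⊥̸ L | {Y}.

No — P and L are d-connected given {Y}.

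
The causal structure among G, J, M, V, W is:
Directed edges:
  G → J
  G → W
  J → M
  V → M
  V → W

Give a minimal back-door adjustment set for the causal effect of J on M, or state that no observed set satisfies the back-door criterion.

J→M: minimal back-door set ∅.

desc(J)\{J}={M}; candidates ⊆ {G,V,W}.
∅: J⊥M given ∅ in G with J→· removed — back-door holds.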